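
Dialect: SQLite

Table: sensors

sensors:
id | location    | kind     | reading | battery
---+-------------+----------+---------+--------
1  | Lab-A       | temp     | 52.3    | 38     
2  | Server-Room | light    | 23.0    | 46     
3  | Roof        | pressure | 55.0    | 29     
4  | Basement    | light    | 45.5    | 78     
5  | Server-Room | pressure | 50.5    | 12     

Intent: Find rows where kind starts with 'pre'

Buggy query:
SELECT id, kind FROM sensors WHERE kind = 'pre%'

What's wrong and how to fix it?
Bug: Wildcards only work with LIKE; '=' treats '%' as a literal character

Fix: Replace '=' with LIKE so 'pre%' is treated as a pattern

Corrected query:
SELECT id, kind FROM sensors WHERE kind LIKE 'pre%'

Result:
id | kind    
---+---------
3  | pressure
5  | pressure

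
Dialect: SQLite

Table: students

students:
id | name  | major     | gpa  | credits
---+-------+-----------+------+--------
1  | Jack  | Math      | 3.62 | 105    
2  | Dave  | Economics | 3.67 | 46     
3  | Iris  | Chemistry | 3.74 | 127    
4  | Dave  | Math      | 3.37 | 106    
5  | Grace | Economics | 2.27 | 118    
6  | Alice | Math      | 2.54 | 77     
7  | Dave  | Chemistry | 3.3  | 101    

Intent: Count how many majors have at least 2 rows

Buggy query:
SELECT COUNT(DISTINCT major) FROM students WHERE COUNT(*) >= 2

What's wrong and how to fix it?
Bug: COUNT(*) cannot appear in WHERE; the per-group count doesn't exist yet

Fix: Use a subquery that GROUPs and filters with HAVING, then count its rows

Corrected query:
SELECT COUNT(*) FROM (SELECT major FROM students GROUP BY major HAVING COUNT(*) >= 2)

Result:
COUNT(*)
--------
3       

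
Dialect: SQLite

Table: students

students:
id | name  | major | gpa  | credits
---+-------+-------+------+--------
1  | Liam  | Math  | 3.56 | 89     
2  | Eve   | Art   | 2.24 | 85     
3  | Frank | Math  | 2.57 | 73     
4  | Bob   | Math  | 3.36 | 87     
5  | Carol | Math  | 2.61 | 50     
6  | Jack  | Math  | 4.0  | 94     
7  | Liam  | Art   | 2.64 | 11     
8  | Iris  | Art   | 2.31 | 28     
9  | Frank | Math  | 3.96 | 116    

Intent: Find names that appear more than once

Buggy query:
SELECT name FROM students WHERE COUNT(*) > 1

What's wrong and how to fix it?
Bug: WHERE can't reference COUNT(*); aggregates are computed after WHERE

Fix: Group first, then use HAVING for the count condition

Corrected query:
SELECT name FROM students GROUP BY name HAVING COUNT(*) > 1

Result:
name 
-----
Frank
Liam 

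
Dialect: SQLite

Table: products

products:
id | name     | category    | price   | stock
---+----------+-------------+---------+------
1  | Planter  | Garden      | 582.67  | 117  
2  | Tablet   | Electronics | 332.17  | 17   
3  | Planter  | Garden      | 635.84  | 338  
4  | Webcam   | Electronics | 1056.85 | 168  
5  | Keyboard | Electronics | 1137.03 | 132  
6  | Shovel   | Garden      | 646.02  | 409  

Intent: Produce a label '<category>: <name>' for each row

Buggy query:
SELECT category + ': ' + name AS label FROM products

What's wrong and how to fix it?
Bug: '+' is numeric addition; on text columns SQLite converts them to 0 instead of concatenating

Fix: Replace + with || to concatenate text

Corrected query:
SELECT category || ': ' || name AS label FROM products

Result:
label                
---------------------
Garden: Planter      
Electronics: Tablet  
Garden: Planter      
Electronics: Webcam  
Electronics: Keyboard
Garden: Shovel       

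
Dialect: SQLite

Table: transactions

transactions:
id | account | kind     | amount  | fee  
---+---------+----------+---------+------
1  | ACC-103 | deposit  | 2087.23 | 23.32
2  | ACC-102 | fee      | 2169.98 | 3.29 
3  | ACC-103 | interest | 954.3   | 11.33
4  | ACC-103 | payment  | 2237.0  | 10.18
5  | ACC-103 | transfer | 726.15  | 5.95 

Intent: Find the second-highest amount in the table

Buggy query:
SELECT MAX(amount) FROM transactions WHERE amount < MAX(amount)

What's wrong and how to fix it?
Bug: MAX(amount) on the right of the comparison is an aggregate-in-WHERE error

Fix: Compute the overall MAX in a subquery, then take MAX of rows below it

Corrected query:
SELECT MAX(amount) FROM transactions WHERE amount < (SELECT MAX(amount) FROM transactions)

Result:
MAX(amount)
-----------
2169.98    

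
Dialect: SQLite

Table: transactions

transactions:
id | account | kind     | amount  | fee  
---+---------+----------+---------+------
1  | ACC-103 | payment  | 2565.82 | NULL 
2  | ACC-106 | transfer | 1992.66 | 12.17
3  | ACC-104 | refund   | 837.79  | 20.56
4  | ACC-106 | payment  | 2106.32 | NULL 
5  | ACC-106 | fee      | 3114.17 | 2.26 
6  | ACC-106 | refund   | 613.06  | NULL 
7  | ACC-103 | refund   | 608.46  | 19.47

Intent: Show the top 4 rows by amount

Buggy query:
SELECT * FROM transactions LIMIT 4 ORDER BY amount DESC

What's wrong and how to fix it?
Bug: ORDER BY cannot follow LIMIT; LIMIT is the final clause

Fix: Swap the clauses: ORDER BY first, then LIMIT

Corrected query:
SELECT * FROM transactions ORDER BY amount DESC LIMIT 4

Result:
id | account | kind     | amount  | fee  
---+---------+----------+---------+------
5  | ACC-106 | fee      | 3114.17 | 2.26 
1  | ACC-103 | payment  | 2565.82 | NULL 
4  | ACC-106 | payment  | 2106.32 | NULL 
2  | ACC-106 | transfer | 1992.66 | 12.17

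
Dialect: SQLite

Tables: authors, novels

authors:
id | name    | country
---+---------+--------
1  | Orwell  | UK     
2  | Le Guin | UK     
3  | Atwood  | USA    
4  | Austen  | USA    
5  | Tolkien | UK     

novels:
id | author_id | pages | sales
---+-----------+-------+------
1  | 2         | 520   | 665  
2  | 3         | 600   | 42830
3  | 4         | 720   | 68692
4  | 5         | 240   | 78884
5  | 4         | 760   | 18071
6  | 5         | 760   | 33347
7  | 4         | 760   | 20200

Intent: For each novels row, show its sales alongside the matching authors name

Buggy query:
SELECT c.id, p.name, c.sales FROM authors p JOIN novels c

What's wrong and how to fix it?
Bug: JOIN with no ON clause produces a cartesian product; every novels row pairs with every authors row

Fix: Specify the join condition linking the foreign key to the parent id

Corrected query:
SELECT c.id, p.name, c.sales FROM authors p JOIN novels c ON c.author_id = p.id

Result:
id | name    | sales
---+---------+------
1  | Le Guin | 665  
2  | Atwood  | 42830
3  | Austen  | 68692
4  | Tolkien | 78884
5  | Austen  | 18071
6  | Tolkien | 33347
7  | Austen  | 20200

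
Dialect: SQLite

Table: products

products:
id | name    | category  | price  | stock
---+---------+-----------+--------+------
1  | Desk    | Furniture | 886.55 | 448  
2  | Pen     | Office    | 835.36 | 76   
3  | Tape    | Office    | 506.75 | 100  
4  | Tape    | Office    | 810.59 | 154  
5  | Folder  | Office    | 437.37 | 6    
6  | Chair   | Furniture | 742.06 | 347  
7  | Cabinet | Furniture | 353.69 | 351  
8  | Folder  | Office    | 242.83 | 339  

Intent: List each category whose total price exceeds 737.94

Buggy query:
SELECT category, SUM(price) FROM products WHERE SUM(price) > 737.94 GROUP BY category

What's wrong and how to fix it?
Bug: SUM(price) is an aggregate, but WHERE filters rows before aggregation

Fix: Use HAVING (which filters groups after aggregation) instead of WHERE

Corrected query:
SELECT category, SUM(price) FROM products GROUP BY category HAVING SUM(price) > 737.94

Result:
category  | SUM(price)
----------+-----------
Furniture | 1982.3    
Office    | 2832.9    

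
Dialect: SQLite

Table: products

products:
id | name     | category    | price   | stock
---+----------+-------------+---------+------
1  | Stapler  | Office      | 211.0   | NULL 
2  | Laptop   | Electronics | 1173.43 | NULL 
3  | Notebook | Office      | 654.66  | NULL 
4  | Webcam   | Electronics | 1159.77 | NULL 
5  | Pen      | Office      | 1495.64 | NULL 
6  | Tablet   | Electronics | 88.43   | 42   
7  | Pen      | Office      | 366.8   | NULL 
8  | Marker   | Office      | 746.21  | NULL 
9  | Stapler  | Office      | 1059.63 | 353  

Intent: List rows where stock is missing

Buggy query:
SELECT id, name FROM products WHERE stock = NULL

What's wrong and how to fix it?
Bug: '= NULL' is always unknown in SQL three-valued logic, so no rows match

Fix: Replace '= NULL' with 'IS NULL'

Corrected query:
SELECT id, name FROM products WHERE stock IS NULL

Result:
id | name    
---+---------
1  | Stapler 
2  | Laptop  
3  | Notebook
4  | Webcam  
5  | Pen     
7  | Pen     
8  | Marker  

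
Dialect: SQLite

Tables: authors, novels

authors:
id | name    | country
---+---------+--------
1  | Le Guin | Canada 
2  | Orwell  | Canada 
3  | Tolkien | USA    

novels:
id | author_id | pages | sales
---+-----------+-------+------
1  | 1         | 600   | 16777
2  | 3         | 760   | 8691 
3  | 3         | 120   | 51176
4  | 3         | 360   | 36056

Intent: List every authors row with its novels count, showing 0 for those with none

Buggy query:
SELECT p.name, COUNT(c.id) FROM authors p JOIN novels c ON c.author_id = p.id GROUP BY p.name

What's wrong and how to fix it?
Bug: An inner join excludes parents with zero children

Fix: Switch to LEFT JOIN to retain unmatched parent rows

Corrected query:
SELECT p.name, COUNT(c.id) FROM authors p LEFT JOIN novels c ON c.author_id = p.id GROUP BY p.name

Result:
name    | COUNT(c.id)
--------+------------
Le Guin | 1          
Orwell  | 0          
Tolkien | 3          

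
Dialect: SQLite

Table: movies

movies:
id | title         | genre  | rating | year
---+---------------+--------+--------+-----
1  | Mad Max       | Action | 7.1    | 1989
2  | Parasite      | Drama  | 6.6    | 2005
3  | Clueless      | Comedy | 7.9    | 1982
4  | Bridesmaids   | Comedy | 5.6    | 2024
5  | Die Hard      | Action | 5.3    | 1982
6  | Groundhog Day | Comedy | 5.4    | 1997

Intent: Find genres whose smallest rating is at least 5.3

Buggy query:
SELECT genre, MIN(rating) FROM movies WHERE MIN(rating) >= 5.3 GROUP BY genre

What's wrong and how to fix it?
Bug: Aggregates like MIN are computed per group after WHERE runs

Fix: Use HAVING for the per-group MIN condition

Corrected query:
SELECT genre, MIN(rating) FROM movies GROUP BY genre HAVING MIN(rating) >= 5.3

Result:
genre  | MIN(rating)
-------+------------
Action | 5.3        
Comedy | 5.4        
Drama  | 6.6        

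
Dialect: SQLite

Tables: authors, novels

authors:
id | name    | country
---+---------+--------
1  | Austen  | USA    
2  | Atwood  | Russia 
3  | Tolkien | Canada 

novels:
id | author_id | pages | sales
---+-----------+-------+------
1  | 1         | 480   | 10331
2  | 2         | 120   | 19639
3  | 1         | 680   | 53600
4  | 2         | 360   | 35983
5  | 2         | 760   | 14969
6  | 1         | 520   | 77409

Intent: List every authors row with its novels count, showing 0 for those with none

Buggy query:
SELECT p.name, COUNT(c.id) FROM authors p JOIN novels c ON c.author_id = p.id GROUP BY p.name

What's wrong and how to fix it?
Bug: INNER JOIN drops authors rows that have no matching novels rows

Fix: Switch to LEFT JOIN to retain unmatched parent rows

Corrected query:
SELECT p.name, COUNT(c.id) FROM authors p LEFT JOIN novels c ON c.author_id = p.id GROUP BY p.name

Result:
name    | COUNT(c.id)
--------+------------
Atwood  | 3          
Austen  | 3          
Tolkien | 0          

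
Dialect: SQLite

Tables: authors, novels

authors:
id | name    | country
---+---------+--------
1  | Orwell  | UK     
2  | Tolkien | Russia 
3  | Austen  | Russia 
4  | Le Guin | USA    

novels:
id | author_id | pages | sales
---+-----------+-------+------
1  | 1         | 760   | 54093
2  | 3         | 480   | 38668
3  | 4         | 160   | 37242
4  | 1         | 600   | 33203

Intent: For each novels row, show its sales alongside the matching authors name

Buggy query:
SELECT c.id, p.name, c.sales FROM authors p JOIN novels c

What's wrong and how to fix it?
Bug: JOIN with no ON clause produces a cartesian product; every novels row pairs with every authors row

Fix: Add ON c.author_id = p.id to the JOIN

Corrected query:
SELECT c.id, p.name, c.sales FROM authors p JOIN novels c ON c.author_id = p.id

Result:
id | name    | sales
---+---------+------
1  | Orwell  | 54093
2  | Austen  | 38668
3  | Le Guin | 37242
4  | Orwell  | 33203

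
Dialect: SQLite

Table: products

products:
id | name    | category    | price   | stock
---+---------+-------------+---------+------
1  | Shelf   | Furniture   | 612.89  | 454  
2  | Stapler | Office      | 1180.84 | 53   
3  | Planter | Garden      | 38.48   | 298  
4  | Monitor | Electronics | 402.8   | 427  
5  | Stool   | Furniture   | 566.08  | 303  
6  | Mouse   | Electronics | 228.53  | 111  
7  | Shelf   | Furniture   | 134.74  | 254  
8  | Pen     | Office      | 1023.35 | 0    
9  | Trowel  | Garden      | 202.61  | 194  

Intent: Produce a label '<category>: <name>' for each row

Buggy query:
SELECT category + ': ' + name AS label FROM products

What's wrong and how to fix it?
Bug: SQLite uses || for string concatenation; + coerces text to numbers (yielding 0)

Fix: Use the || operator for string concatenation

Corrected query:
SELECT category || ': ' || name AS label FROM products

Result:
label               
--------------------
Furniture: Shelf    
Office: Stapler     
Garden: Planter     
Electronics: Monitor
Furniture: Stool    
Electronics: Mouse  
Furniture: Shelf    
Office: Pen         
Garden: Trowel      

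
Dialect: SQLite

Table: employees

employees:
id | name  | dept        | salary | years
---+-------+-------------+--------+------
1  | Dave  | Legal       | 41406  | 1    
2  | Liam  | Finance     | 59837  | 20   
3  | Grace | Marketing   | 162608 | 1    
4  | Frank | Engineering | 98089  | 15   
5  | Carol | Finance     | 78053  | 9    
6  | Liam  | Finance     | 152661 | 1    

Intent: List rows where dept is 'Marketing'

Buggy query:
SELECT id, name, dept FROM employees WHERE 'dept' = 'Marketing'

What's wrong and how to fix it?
Bug: Single quotes denote string literals in SQL; the column name is being compared as a constant string

Fix: Reference the column as dept without single quotes

Corrected query:
SELECT id, name, dept FROM employees WHERE dept = 'Marketing'

Result:
id | name  | dept     
---+-------+----------
3  | Grace | Marketing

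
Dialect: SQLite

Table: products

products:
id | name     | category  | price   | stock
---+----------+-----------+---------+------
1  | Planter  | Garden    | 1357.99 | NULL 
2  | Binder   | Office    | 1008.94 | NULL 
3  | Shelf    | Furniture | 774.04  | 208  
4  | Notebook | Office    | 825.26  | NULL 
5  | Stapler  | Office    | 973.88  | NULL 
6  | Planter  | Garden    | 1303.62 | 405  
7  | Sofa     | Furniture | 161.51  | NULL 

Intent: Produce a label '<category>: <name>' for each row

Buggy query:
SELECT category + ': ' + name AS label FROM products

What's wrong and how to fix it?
Bug: '+' is numeric addition; on text columns SQLite converts them to 0 instead of concatenating

Fix: Replace + with || to concatenate text

Corrected query:
SELECT category || ': ' || name AS label FROM products

Result:
label           
----------------
Garden: Planter 
Office: Binder  
Furniture: Shelf
Office: Notebook
Office: Stapler 
Garden: Planter 
Furniture: Sofa 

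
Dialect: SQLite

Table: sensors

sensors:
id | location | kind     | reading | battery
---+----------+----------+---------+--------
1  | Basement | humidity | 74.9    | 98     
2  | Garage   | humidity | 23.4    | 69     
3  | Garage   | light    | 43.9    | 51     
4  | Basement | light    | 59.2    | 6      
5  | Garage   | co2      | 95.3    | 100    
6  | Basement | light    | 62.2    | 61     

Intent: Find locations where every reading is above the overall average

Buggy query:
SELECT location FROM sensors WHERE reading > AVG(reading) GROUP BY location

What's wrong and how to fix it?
Bug: AVG() is an aggregate; it can't sit directly in WHERE

Fix: Use a subquery for AVG and a HAVING MIN(...) filter so the condition holds for every row in the group

Corrected query:
SELECT location FROM sensors GROUP BY location HAVING MIN(reading) > (SELECT AVG(reading) FROM sensors)

Result:
(no rows)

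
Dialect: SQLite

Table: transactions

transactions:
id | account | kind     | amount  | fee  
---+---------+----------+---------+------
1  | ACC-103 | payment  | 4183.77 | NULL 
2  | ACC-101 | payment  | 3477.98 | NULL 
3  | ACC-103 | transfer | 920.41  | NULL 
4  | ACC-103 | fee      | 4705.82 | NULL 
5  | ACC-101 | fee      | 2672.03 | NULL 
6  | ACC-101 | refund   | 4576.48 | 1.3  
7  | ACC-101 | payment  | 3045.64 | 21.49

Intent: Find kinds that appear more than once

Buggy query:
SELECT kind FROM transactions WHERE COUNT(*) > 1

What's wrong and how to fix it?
Bug: COUNT(*) is an aggregate and cannot be used in WHERE

Fix: Group first, then use HAVING for the count condition

Corrected query:
SELECT kind FROM transactions GROUP BY kind HAVING COUNT(*) > 1

Result:
kind   
-------
fee    
payment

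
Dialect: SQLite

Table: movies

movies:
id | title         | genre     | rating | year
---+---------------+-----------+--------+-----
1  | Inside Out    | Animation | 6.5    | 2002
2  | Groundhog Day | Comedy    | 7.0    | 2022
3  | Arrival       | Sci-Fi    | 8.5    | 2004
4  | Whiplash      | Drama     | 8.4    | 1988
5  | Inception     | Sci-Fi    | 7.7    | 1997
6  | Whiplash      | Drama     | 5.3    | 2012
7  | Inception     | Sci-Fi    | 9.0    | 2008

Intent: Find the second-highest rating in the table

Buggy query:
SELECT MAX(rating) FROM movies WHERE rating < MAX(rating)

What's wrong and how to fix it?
Bug: MAX(rating) on the right of the comparison is an aggregate-in-WHERE error

Fix: Put the inner MAX in a scalar subquery

Corrected query:
SELECT MAX(rating) FROM movies WHERE rating < (SELECT MAX(rating) FROM movies)

Result:
MAX(rating)
-----------
8.5        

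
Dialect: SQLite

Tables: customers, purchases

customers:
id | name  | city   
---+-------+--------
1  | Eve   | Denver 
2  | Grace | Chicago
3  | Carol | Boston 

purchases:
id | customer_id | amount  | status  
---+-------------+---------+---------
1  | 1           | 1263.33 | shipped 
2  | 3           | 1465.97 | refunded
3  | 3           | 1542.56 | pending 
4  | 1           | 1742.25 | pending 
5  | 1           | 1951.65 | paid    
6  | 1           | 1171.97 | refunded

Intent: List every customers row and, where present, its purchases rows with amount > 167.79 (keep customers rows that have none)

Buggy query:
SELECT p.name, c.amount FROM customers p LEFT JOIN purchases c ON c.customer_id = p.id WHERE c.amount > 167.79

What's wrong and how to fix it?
Bug: A WHERE condition on the right-hand table after LEFT JOIN drops unmatched parents

Fix: Put 'c.amount > 167.79' in the JOIN's ON clause instead of WHERE

Corrected query:
SELECT p.name, c.amount FROM customers p LEFT JOIN purchases c ON c.customer_id = p.id AND c.amount > 167.79

Result:
name  | amount 
------+--------
Eve   | 1171.97
Eve   | 1263.33
Eve   | 1742.25
Eve   | 1951.65
Grace | NULL   
Carol | 1465.97
Carol | 1542.56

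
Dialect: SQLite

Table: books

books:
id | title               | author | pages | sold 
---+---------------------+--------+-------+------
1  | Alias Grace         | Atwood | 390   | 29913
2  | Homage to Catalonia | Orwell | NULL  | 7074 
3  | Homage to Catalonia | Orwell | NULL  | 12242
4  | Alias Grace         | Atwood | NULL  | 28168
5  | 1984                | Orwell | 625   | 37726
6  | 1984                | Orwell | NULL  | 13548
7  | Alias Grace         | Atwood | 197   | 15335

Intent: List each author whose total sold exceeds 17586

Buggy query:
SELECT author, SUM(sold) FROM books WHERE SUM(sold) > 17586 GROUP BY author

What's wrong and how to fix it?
Bug: WHERE runs before GROUP BY, so aggregates aren't available there

Fix: Move the aggregate condition to a HAVING clause

Corrected query:
SELECT author, SUM(sold) FROM books GROUP BY author HAVING SUM(sold) > 17586

Result:
author | SUM(sold)
-------+----------
Atwood | 73416    
Orwell | 70590    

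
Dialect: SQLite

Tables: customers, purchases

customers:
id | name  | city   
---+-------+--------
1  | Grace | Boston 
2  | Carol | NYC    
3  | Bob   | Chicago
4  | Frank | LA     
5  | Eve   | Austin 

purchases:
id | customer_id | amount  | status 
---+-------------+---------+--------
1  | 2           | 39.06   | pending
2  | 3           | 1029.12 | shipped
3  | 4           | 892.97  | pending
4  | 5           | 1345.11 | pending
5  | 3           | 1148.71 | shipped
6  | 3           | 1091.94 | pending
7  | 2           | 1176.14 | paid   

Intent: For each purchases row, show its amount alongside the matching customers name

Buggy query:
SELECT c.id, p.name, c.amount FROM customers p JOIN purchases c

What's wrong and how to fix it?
Bug: JOIN with no ON clause produces a cartesian product; every purchases row pairs with every customers row

Fix: Add ON c.customer_id = p.id to the JOIN

Corrected query:
SELECT c.id, p.name, c.amount FROM customers p JOIN purchases c ON c.customer_id = p.id

Result:
id | name  | amount 
---+-------+--------
1  | Carol | 39.06  
2  | Bob   | 1029.12
3  | Frank | 892.97 
4  | Eve   | 1345.11
5  | Bob   | 1148.71
6  | Bob   | 1091.94
7  | Carol | 1176.14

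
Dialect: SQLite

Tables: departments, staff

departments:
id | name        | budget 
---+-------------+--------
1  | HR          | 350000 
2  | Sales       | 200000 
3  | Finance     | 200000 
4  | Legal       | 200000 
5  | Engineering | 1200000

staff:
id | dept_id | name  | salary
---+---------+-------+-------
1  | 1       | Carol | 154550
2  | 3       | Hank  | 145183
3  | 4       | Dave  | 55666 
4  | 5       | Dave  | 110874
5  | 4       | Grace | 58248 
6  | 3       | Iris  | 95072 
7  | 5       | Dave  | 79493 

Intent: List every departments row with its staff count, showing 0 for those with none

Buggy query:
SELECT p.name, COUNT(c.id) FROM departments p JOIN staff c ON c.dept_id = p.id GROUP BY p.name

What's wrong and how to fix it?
Bug: INNER JOIN drops departments rows that have no matching staff rows

Fix: Switch to LEFT JOIN to retain unmatched parent rows

Corrected query:
SELECT p.name, COUNT(c.id) FROM departments p LEFT JOIN staff c ON c.dept_id = p.id GROUP BY p.name

Result:
name        | COUNT(c.id)
------------+------------
Engineering | 2          
Finance     | 2          
HR          | 1          
Legal       | 2          
Sales       | 0          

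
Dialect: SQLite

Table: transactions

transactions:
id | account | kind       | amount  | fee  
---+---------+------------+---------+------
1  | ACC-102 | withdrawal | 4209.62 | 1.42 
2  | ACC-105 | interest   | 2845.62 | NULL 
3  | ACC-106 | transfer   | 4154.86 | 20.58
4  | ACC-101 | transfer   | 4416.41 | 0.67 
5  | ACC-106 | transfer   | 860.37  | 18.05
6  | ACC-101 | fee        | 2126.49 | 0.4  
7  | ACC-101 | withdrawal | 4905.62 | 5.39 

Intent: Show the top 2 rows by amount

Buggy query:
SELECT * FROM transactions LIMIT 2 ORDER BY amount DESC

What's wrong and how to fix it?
Bug: LIMIT must come after ORDER BY

Fix: Sort with ORDER BY, then apply LIMIT

Corrected query:
SELECT * FROM transactions ORDER BY amount DESC LIMIT 2

Result:
id | account | kind       | amount  | fee 
---+---------+------------+---------+-----
7  | ACC-101 | withdrawal | 4905.62 | 5.39
4  | ACC-101 | transfer   | 4416.41 | 0.67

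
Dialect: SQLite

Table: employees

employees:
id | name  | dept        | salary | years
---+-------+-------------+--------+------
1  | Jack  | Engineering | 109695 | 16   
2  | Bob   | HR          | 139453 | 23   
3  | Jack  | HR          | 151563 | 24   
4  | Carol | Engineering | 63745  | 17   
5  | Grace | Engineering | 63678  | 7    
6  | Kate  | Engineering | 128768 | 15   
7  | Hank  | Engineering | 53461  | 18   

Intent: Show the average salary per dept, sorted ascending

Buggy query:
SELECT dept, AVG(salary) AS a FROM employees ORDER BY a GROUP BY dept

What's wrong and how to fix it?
Bug: ORDER BY appears before GROUP BY; SQL clause order requires GROUP BY first

Fix: Reorder: SELECT … FROM … GROUP BY … ORDER BY …

Corrected query:
SELECT dept, AVG(salary) AS a FROM employees GROUP BY dept ORDER BY a

Result:
dept        | a      
------------+--------
Engineering | 83869.4
HR          | 145508 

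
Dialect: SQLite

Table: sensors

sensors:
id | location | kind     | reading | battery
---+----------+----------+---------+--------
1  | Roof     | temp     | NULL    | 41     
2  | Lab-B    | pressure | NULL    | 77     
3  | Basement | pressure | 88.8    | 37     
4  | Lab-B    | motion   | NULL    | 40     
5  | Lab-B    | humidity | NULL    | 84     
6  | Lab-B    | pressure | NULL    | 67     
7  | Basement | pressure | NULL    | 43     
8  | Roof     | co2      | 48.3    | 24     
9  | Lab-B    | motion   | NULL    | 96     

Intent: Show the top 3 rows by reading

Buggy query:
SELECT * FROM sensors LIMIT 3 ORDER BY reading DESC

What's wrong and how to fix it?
Bug: LIMIT must come after ORDER BY

Fix: Swap the clauses: ORDER BY first, then LIMIT

Corrected query:
SELECT * FROM sensors ORDER BY reading DESC LIMIT 3

Result:
id | location | kind     | reading | battery
---+----------+----------+---------+--------
3  | Basement | pressure | 88.8    | 37     
8  | Roof     | co2      | 48.3    | 24     
1  | Roof     | temp     | NULL    | 41     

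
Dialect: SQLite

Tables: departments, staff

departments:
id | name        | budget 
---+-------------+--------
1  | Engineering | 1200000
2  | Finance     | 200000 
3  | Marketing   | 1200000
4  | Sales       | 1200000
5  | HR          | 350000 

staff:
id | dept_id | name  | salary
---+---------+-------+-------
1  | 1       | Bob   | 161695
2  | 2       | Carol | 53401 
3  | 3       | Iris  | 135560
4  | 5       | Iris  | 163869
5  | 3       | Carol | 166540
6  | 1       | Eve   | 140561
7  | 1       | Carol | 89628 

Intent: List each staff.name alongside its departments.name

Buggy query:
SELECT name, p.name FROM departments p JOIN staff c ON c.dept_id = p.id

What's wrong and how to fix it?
Bug: 'name' exists in both joined tables, so the database can't tell which one is meant

Fix: Prefix ambiguous columns with the table alias

Corrected query:
SELECT c.name, p.name FROM departments p JOIN staff c ON c.dept_id = p.id

Result:
name  | name       
------+------------
Bob   | Engineering
Carol | Finance    
Iris  | Marketing  
Iris  | HR         
Carol | Marketing  
Eve   | Engineering
Carol | Engineering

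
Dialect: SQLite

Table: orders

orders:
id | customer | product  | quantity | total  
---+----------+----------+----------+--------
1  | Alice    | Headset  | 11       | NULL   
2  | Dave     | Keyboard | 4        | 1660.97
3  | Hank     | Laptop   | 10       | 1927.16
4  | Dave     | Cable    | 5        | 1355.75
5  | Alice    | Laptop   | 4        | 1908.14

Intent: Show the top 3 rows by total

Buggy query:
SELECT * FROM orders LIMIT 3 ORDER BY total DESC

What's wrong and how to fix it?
Bug: ORDER BY cannot follow LIMIT; LIMIT is the final clause

Fix: Sort with ORDER BY, then apply LIMIT

Corrected query:
SELECT * FROM orders ORDER BY total DESC LIMIT 3

Result:
id | customer | product  | quantity | total  
---+----------+----------+----------+--------
3  | Hank     | Laptop   | 10       | 1927.16
5  | Alice    | Laptop   | 4        | 1908.14
2  | Dave     | Keyboard | 4        | 1660.97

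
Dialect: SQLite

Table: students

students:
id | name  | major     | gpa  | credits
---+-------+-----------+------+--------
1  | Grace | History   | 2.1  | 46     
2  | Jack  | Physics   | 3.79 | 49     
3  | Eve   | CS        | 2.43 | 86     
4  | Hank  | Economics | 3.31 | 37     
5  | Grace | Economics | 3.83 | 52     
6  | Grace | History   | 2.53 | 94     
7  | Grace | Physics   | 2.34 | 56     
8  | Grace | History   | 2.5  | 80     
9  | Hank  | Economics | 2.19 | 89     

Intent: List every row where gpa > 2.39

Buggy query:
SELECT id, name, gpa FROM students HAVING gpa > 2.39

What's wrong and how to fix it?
Bug: HAVING filters the output of aggregation, but this query has no GROUP BY and no aggregate functions, so SQLite rejects it (HAVING clause on a non-aggregate query); the condition here is per row

Fix: Replace HAVING with WHERE since the condition applies to individual rows

Corrected query:
SELECT id, name, gpa FROM students WHERE gpa > 2.39

Result:
id | name  | gpa 
---+-------+-----
2  | Jack  | 3.79
3  | Eve   | 2.43
4  | Hank  | 3.31
5  | Grace | 3.83
6  | Grace | 2.53
8  | Grace | 2.5 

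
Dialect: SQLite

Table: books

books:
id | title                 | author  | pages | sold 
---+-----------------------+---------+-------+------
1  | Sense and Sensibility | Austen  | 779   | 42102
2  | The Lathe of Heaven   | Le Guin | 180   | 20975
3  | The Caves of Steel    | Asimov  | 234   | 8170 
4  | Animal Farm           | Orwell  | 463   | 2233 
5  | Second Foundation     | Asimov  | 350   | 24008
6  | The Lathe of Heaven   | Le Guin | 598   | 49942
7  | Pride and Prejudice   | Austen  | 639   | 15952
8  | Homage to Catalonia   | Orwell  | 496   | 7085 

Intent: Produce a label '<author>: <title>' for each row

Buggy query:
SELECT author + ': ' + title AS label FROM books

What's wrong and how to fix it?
Bug: '+' is numeric addition; on text columns SQLite converts them to 0 instead of concatenating

Fix: Replace + with || to concatenate text

Corrected query:
SELECT author || ': ' || title AS label FROM books

Result:
label                        
-----------------------------
Austen: Sense and Sensibility
Le Guin: The Lathe of Heaven 
Asimov: The Caves of Steel   
Orwell: Animal Farm          
Asimov: Second Foundation    
Le Guin: The Lathe of Heaven 
Austen: Pride and Prejudice  
Orwell: Homage to Catalonia  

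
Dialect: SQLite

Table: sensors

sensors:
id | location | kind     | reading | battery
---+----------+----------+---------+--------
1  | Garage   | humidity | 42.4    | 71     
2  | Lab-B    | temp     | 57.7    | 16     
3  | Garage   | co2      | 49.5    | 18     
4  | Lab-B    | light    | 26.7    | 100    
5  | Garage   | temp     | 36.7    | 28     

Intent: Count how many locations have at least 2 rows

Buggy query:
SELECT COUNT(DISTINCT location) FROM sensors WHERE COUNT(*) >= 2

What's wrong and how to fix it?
Bug: WHERE filters individual rows, not groups, so a group-level COUNT is invalid there

Fix: Use a subquery that GROUPs and filters with HAVING, then count its rows

Corrected query:
SELECT COUNT(*) FROM (SELECT location FROM sensors GROUP BY location HAVING COUNT(*) >= 2)

Result:
COUNT(*)
--------
2       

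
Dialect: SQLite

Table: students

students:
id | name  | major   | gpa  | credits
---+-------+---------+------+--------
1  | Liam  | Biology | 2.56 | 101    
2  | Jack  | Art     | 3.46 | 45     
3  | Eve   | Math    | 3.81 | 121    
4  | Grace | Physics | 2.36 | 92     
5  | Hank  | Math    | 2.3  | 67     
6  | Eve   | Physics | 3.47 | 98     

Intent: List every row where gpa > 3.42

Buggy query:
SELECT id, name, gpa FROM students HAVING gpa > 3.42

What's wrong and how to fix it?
Bug: HAVING filters the output of aggregation, but this query has no GROUP BY and no aggregate functions, so SQLite rejects it (HAVING clause on a non-aggregate query); the condition here is per row

Fix: Replace HAVING with WHERE since the condition applies to individual rows

Corrected query:
SELECT id, name, gpa FROM students WHERE gpa > 3.42

Result:
id | name | gpa 
---+------+-----
2  | Jack | 3.46
3  | Eve  | 3.81
6  | Eve  | 3.47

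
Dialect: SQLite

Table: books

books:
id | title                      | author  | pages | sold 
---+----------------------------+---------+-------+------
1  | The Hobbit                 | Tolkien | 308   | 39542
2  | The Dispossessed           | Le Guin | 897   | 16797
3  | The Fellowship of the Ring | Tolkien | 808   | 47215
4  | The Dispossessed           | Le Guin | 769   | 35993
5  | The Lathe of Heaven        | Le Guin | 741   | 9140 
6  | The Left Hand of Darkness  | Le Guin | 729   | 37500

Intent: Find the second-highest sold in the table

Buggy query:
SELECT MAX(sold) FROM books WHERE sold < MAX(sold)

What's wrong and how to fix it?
Bug: The inner MAX is an aggregate inside WHERE, which is not allowed

Fix: Compute the overall MAX in a subquery, then take MAX of rows below it

Corrected query:
SELECT MAX(sold) FROM books WHERE sold < (SELECT MAX(sold) FROM books)

Result:
MAX(sold)
---------
39542    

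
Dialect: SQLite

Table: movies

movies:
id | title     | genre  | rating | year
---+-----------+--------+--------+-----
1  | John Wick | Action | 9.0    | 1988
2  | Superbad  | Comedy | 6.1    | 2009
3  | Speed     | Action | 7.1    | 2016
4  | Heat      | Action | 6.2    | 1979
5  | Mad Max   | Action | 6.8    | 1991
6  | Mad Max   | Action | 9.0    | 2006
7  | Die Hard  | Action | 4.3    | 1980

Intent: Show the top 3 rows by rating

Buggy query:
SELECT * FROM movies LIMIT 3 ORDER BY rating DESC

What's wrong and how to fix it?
Bug: ORDER BY cannot follow LIMIT; LIMIT is the final clause

Fix: Sort with ORDER BY, then apply LIMIT

Corrected query:
SELECT * FROM movies ORDER BY rating DESC LIMIT 3

Result:
id | title     | genre  | rating | year
---+-----------+--------+--------+-----
1  | John Wick | Action | 9      | 1988
6  | Mad Max   | Action | 9      | 2006
3  | Speed     | Action | 7.1    | 2016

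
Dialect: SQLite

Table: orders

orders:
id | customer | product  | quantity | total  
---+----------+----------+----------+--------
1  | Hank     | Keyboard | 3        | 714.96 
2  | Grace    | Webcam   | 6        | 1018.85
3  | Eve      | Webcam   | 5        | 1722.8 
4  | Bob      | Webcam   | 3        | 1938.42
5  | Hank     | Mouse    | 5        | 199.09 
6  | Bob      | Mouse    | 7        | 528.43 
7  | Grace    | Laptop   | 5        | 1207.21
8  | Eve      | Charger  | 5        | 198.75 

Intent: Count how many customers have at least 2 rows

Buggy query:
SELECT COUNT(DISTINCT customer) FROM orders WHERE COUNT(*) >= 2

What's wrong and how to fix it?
Bug: WHERE filters individual rows, not groups, so a group-level COUNT is invalid there

Fix: Use a subquery that GROUPs and filters with HAVING, then count its rows

Corrected query:
SELECT COUNT(*) FROM (SELECT customer FROM orders GROUP BY customer HAVING COUNT(*) >= 2)

Result:
COUNT(*)
--------
4       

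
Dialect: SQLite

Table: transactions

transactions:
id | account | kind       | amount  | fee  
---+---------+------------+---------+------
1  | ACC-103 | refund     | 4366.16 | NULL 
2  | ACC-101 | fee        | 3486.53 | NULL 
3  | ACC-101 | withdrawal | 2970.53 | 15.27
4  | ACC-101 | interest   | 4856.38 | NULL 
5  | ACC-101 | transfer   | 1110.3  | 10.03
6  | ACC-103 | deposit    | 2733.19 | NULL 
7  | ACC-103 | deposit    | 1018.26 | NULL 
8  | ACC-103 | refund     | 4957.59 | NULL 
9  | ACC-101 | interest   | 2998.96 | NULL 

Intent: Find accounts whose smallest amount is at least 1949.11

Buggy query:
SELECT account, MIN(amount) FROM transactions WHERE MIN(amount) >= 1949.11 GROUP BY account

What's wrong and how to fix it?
Bug: MIN() in WHERE is a misuse of aggregate

Fix: Use HAVING for the per-group MIN condition

Corrected query:
SELECT account, MIN(amount) FROM transactions GROUP BY account HAVING MIN(amount) >= 1949.11

Result:
(no rows)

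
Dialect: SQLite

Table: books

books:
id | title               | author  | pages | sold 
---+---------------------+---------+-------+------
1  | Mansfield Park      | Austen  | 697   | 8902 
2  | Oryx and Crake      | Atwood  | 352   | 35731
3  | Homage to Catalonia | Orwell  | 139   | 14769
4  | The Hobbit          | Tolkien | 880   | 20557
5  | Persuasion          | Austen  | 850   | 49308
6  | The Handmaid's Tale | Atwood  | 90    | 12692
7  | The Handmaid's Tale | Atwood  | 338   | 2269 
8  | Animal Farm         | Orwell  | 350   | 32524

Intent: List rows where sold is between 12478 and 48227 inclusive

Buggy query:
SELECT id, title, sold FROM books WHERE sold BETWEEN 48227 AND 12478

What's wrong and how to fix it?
Bug: The bounds are reversed; BETWEEN a AND b requires a <= b to match anything

Fix: Write BETWEEN 12478 AND 48227

Corrected query:
SELECT id, title, sold FROM books WHERE sold BETWEEN 12478 AND 48227

Result:
id | title               | sold 
---+---------------------+------
2  | Oryx and Crake      | 35731
3  | Homage to Catalonia | 14769
4  | The Hobbit          | 20557
6  | The Handmaid's Tale | 12692
8  | Animal Farm         | 32524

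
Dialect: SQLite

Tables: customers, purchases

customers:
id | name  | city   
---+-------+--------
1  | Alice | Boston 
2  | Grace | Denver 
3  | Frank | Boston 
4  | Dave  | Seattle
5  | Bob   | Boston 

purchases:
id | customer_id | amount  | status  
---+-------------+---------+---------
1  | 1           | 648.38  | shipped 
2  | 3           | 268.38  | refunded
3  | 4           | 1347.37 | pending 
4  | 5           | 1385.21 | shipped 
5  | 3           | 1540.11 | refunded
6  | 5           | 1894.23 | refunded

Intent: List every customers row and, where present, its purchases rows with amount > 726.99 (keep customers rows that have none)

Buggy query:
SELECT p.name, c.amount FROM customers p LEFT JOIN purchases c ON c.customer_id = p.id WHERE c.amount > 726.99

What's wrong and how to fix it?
Bug: A WHERE condition on the right-hand table after LEFT JOIN drops unmatched parents

Fix: Move the right-table condition into the ON clause so unmatched parents are kept

Corrected query:
SELECT p.name, c.amount FROM customers p LEFT JOIN purchases c ON c.customer_id = p.id AND c.amount > 726.99

Result:
name  | amount 
------+--------
Alice | NULL   
Grace | NULL   
Frank | 1540.11
Dave  | 1347.37
Bob   | 1385.21
Bob   | 1894.23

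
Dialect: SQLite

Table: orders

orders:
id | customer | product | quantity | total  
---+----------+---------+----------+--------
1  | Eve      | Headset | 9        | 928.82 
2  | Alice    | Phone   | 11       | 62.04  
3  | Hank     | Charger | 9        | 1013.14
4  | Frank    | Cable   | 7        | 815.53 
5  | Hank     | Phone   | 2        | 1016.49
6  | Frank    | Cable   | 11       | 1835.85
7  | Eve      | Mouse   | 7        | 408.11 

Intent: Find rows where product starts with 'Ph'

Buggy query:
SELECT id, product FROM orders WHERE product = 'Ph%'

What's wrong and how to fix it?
Bug: Wildcards only work with LIKE; '=' treats '%' as a literal character

Fix: Use LIKE for wildcard pattern matching

Corrected query:
SELECT id, product FROM orders WHERE product LIKE 'Ph%'

Result:
id | product
---+--------
2  | Phone  
5  | Phone  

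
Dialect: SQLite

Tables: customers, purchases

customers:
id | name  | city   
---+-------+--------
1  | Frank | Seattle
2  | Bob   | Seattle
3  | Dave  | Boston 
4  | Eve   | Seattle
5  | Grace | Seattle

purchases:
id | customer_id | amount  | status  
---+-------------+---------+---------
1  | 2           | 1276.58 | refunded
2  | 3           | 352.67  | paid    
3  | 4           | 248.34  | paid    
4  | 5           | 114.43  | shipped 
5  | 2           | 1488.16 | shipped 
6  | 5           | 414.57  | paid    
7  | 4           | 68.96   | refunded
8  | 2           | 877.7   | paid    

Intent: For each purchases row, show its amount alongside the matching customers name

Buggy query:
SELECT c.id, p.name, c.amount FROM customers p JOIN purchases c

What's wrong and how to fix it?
Bug: JOIN with no ON clause produces a cartesian product; every purchases row pairs with every customers row

Fix: Add ON c.customer_id = p.id to the JOIN

Corrected query:
SELECT c.id, p.name, c.amount FROM customers p JOIN purchases c ON c.customer_id = p.id

Result:
id | name  | amount 
---+-------+--------
1  | Bob   | 1276.58
2  | Dave  | 352.67 
3  | Eve   | 248.34 
4  | Grace | 114.43 
5  | Bob   | 1488.16
6  | Grace | 414.57 
7  | Eve   | 68.96  
8  | Bob   | 877.7  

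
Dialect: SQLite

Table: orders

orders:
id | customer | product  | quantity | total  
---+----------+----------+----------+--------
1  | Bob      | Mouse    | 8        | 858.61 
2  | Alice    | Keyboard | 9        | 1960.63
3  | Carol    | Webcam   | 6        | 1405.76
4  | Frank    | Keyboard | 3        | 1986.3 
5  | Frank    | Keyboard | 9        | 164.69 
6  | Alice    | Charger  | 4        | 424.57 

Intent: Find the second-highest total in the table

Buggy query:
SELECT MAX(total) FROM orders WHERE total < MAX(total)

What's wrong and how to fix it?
Bug: The inner MAX is an aggregate inside WHERE, which is not allowed

Fix: Compute the overall MAX in a subquery, then take MAX of rows below it

Corrected query:
SELECT MAX(total) FROM orders WHERE total < (SELECT MAX(total) FROM orders)

Result:
MAX(total)
----------
1960.63   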